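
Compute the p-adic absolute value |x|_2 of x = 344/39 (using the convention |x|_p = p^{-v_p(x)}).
|344/39|_2 = 1/8

Step 1 — compute v_2(x) by factoring powers of 2 out of the numerator and denominator: v_2(344/39) = 3. Step 2 — apply |x|_p = p^{-v_p(x)} = 2^{-3} = 1/8.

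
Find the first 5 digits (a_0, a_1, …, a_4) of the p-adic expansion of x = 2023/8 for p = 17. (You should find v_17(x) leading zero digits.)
(a_0, …, a_4) = (0, 0, 3, 2, 2)

v_17(2023/8) = 2, so a_0 = ... = a_1 = 0. Factor out: x = 17^2 · u with u = 7/8 a unit in ℤ_17. Expand u iteratively via a_{v+i} = u_i mod 17, u_{i+1} = (u_i − a_{v+i})/17:
  u_0 = 7/8;  a_2 = 3;  u_1 = (u_0 − 3)/17 = -1/8
  u_1 = -1/8;  a_3 = 2;  u_2 = (u_1 − 2)/17 = -1/8
  u_2 = -1/8;  a_4 = 2;  u_3 = (u_2 − 2)/17 = -1/8
Digits: (0, 0, 3, 2, 2).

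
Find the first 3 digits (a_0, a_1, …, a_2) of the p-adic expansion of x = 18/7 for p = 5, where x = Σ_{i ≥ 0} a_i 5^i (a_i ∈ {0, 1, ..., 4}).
(a_0, …, a_2) = (4, 4, 2)

v_5(18/7) = 0 (numerator and denominator both coprime to 5), so x ∈ ℤ_5^×. Compute digits iteratively via a_i = x_i mod 5, x_{i+1} = (x_i − a_i)/5, with x_0 = x:
  x_0 = 18/7;  a_0 = 4;  x_1 = (x_0 − 4)/5 = -2/7
  x_1 = -2/7;  a_1 = 4;  x_2 = (x_1 − 4)/5 = -6/7
  x_2 = -6/7;  a_2 = 2;  x_3 = (x_2 − 2)/5 = -4/7
Digits: (4, 4, 2).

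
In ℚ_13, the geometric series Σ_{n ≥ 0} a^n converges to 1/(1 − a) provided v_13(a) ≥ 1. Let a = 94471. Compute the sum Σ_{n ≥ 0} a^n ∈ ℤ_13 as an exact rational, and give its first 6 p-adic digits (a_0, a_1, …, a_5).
Σ a^n = 1/(1 − a) = -1/94470;  first 6 digits = (1, 0, 0, 4, 3, 0)

v_13(a) = 3 ≥ 1, so the series converges in ℤ_13 to 1/(1 − a) = 1/(1 − 94471) = -1/94470. Expand this rational in ℤ_13: compute digits iteratively via d_i = x_i mod 13, x_{i+1} = (x_i − d_i)/13. The first 6 digits are (1, 0, 0, 4, 3, 0).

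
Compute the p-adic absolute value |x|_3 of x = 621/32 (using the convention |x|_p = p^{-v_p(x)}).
|621/32|_3 = 1/27

Step 1 — compute v_3(x) by factoring powers of 3 out of the numerator and denominator: v_3(621/32) = 3. Step 2 — apply |x|_p = p^{-v_p(x)} = 3^{-3} = 1/27.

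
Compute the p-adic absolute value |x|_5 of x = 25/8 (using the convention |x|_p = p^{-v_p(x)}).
|25/8|_5 = 1/25

Step 1 — compute v_5(x) by factoring powers of 5 out of the numerator and denominator: v_5(25/8) = 2. Step 2 — apply |x|_p = p^{-v_p(x)} = 5^{-2} = 1/25.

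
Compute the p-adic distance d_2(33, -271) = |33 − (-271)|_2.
d_2(33, -271) = 1/16

Step 1 — x − y = 33 − (-271) = 304. Step 2 — v_2(304) = 4 (factor: 304 = (2^4 · 19); the sign does not affect v_p). Step 3 — |x − y|_2 = 2^{-4} = 1/16.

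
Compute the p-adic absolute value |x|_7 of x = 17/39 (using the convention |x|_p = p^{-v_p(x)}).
|17/39|_7 = 1

Step 1 — compute v_7(x) by factoring powers of 7 out of the numerator and denominator: v_7(17/39) = 0. Step 2 — apply |x|_p = p^{-v_p(x)} = 7^{0} = 1.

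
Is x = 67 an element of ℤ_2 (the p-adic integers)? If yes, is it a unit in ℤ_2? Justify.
x ∈ ℤ_2^× (unit); v_2(x) = 0

ℤ_2 = {x ∈ ℚ_2 : v_2(x) ≥ 0} and ℤ_2^× = {x ∈ ℤ_2 : v_2(x) = 0}. Here v_2(67) = v_2(num) − v_2(den) = 0; compare against these criteria.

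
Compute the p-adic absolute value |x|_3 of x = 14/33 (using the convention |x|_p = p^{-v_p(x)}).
|14/33|_3 = 3

Step 1 — compute v_3(x) by factoring powers of 3 out of the numerator and denominator: v_3(14/33) = -1. Step 2 — apply |x|_p = p^{-v_p(x)} = 3^{1} = 3.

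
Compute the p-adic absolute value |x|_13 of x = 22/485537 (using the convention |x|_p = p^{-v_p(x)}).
|22/485537|_13 = 28561

Step 1 — compute v_13(x) by factoring powers of 13 out of the numerator and denominator: v_13(22/485537) = -4. Step 2 — apply |x|_p = p^{-v_p(x)} = 13^{4} = 28561.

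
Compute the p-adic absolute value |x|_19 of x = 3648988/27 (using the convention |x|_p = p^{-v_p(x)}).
|3648988/27|_19 = 1/130321

Step 1 — compute v_19(x) by factoring powers of 19 out of the numerator and denominator: v_19(3648988/27) = 4. Step 2 — apply |x|_p = p^{-v_p(x)} = 19^{-4} = 1/130321.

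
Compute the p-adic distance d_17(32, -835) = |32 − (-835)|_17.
d_17(32, -835) = 1/289

Step 1 — x − y = 32 − (-835) = 867. Step 2 — v_17(867) = 2 (factor: 867 = (17^2 · 3); the sign does not affect v_p). Step 3 — |x − y|_17 = 17^{-2} = 1/289.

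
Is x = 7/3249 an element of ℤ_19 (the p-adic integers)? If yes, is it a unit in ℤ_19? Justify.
x ∉ ℤ_19 (v_19(x) = -2 < 0)

ℤ_19 = {x ∈ ℚ_19 : v_19(x) ≥ 0} and ℤ_19^× = {x ∈ ℤ_19 : v_19(x) = 0}. Here v_19(7/3249) = v_19(num) − v_19(den) = -2; compare against these criteria.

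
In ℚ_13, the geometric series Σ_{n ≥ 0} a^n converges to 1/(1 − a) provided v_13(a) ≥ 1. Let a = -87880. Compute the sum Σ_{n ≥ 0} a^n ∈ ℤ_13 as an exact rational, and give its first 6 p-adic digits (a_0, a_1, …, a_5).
Σ a^n = 1/(1 − a) = 1/87881;  first 6 digits = (1, 0, 0, 12, 9, 12)

v_13(a) = 3 ≥ 1, so the series converges in ℤ_13 to 1/(1 − a) = 1/(1 − (-87880)) = 1/87881. Expand this rational in ℤ_13: compute digits iteratively via d_i = x_i mod 13, x_{i+1} = (x_i − d_i)/13. The first 6 digits are (1, 0, 0, 12, 9, 12).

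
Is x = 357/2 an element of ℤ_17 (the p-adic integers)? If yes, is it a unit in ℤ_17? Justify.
x ∈ ℤ_17 but not a unit; v_17(x) = 1 > 0

ℤ_17 = {x ∈ ℚ_17 : v_17(x) ≥ 0} and ℤ_17^× = {x ∈ ℤ_17 : v_17(x) = 0}. Here v_17(357/2) = v_17(num) − v_17(den) = 1; compare against these criteria.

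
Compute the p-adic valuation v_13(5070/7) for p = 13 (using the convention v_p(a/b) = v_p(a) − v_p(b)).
v_13(5070/7) = 2

Factor powers of 13 from the numerator and denominator of the reduced fraction: 5070 = 13^2 · 30 and 7 = 13^0 · 7. Apply v_p(a/b) = v_p(a) − v_p(b): v_13(5070/7) = 2 − 0 = 2.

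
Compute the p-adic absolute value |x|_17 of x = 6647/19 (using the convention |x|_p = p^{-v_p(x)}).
|6647/19|_17 = 1/289

Step 1 — compute v_17(x) by factoring powers of 17 out of the numerator and denominator: v_17(6647/19) = 2. Step 2 — apply |x|_p = p^{-v_p(x)} = 17^{-2} = 1/289.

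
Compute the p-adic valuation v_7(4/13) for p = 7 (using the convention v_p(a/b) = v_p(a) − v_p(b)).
v_7(4/13) = 0

Factor powers of 7 from the numerator and denominator of the reduced fraction: 4 = 7^0 · 4 and 13 = 7^0 · 13. Apply v_p(a/b) = v_p(a) − v_p(b): v_7(4/13) = 0 − 0 = 0.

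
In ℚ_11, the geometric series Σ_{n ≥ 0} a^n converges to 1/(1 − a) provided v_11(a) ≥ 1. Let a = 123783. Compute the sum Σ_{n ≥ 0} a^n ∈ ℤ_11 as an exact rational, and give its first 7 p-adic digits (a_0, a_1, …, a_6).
Σ a^n = 1/(1 − a) = -1/123782;  first 7 digits = (1, 0, 0, 5, 8, 0, 3)

v_11(a) = 3 ≥ 1, so the series converges in ℤ_11 to 1/(1 − a) = 1/(1 − 123783) = -1/123782. Expand this rational in ℤ_11: compute digits iteratively via d_i = x_i mod 11, x_{i+1} = (x_i − d_i)/11. The first 7 digits are (1, 0, 0, 5, 8, 0, 3).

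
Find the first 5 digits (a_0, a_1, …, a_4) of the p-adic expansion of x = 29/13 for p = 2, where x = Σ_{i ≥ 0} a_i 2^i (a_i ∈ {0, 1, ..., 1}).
(a_0, …, a_4) = (1, 0, 0, 0, 1)

v_2(29/13) = 0 (numerator and denominator both coprime to 2), so x ∈ ℤ_2^×. Compute digits iteratively via a_i = x_i mod 2, x_{i+1} = (x_i − a_i)/2, with x_0 = x:
  x_0 = 29/13;  a_0 = 1;  x_1 = (x_0 − 1)/2 = 8/13
  x_1 = 8/13;  a_1 = 0;  x_2 = (x_1 − 0)/2 = 4/13
  x_2 = 4/13;  a_2 = 0;  x_3 = (x_2 − 0)/2 = 2/13
  x_3 = 2/13;  a_3 = 0;  x_4 = (x_3 − 0)/2 = 1/13
  x_4 = 1/13;  a_4 = 1;  x_5 = (x_4 − 1)/2 = -6/13
Digits: (1, 0, 0, 0, 1).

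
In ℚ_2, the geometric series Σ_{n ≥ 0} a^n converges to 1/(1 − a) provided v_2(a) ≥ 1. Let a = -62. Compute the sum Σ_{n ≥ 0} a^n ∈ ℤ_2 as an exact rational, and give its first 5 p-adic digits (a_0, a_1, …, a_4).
Σ a^n = 1/(1 − a) = 1/63;  first 5 digits = (1, 1, 1, 1, 1)

v_2(a) = 1 ≥ 1, so the series converges in ℤ_2 to 1/(1 − a) = 1/(1 − (-62)) = 1/63. Expand this rational in ℤ_2: compute digits iteratively via d_i = x_i mod 2, x_{i+1} = (x_i − d_i)/2. The first 5 digits are (1, 1, 1, 1, 1).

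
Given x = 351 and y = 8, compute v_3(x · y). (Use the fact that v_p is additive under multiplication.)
v_3(2808) = 3

v_p(x) = 3 (factor: 351 = 3^3 · 13); v_p(y) = 0 (factor: 8 = 3^0 · 8). Additivity: v_p(xy) = v_p(x) + v_p(y) = 3 + 0 = 3. (Direct check: xy = 2808 = 3^3 · (104).)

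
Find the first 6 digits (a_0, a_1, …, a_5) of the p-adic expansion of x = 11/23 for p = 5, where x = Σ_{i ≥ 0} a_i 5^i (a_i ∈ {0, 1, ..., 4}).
(a_0, …, a_5) = (2, 1, 3, 0, 4, 2)

v_5(11/23) = 0 (numerator and denominator both coprime to 5), so x ∈ ℤ_5^×. Compute digits iteratively via a_i = x_i mod 5, x_{i+1} = (x_i − a_i)/5, with x_0 = x:
  x_0 = 11/23;  a_0 = 2;  x_1 = (x_0 − 2)/5 = -7/23
  x_1 = -7/23;  a_1 = 1;  x_2 = (x_1 − 1)/5 = -6/23
  x_2 = -6/23;  a_2 = 3;  x_3 = (x_2 − 3)/5 = -15/23
  x_3 = -15/23;  a_3 = 0;  x_4 = (x_3 − 0)/5 = -3/23
  x_4 = -3/23;  a_4 = 4;  x_5 = (x_4 − 4)/5 = -19/23
  x_5 = -19/23;  a_5 = 2;  x_6 = (x_5 − 2)/5 = -13/23
Digits: (2, 1, 3, 0, 4, 2).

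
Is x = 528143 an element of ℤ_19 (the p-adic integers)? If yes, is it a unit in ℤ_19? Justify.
x ∈ ℤ_19 but not a unit; v_19(x) = 3 > 0

ℤ_19 = {x ∈ ℚ_19 : v_19(x) ≥ 0} and ℤ_19^× = {x ∈ ℤ_19 : v_19(x) = 0}. Here v_19(528143) = v_19(num) − v_19(den) = 3; compare against these criteria.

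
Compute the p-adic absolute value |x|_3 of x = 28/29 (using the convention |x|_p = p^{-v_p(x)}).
|28/29|_3 = 1

Step 1 — compute v_3(x) by factoring powers of 3 out of the numerator and denominator: v_3(28/29) = 0. Step 2 — apply |x|_p = p^{-v_p(x)} = 3^{0} = 1.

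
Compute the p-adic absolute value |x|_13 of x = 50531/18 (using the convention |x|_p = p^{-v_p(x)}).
|50531/18|_13 = 1/2197

Step 1 — compute v_13(x) by factoring powers of 13 out of the numerator and denominator: v_13(50531/18) = 3. Step 2 — apply |x|_p = p^{-v_p(x)} = 13^{-3} = 1/2197.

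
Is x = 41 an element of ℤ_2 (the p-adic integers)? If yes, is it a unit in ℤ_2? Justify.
x ∈ ℤ_2^× (unit); v_2(x) = 0

ℤ_2 = {x ∈ ℚ_2 : v_2(x) ≥ 0} and ℤ_2^× = {x ∈ ℤ_2 : v_2(x) = 0}. Here v_2(41) = v_2(num) − v_2(den) = 0; compare against these criteria.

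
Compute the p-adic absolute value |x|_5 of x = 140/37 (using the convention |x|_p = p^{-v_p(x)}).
|140/37|_5 = 1/5

Step 1 — compute v_5(x) by factoring powers of 5 out of the numerator and denominator: v_5(140/37) = 1. Step 2 — apply |x|_p = p^{-v_p(x)} = 5^{-1} = 1/5.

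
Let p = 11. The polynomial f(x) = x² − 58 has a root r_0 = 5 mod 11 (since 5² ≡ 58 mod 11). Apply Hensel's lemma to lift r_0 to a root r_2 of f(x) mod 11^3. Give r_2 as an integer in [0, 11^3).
r_2 = 698 (mod 1331)

Hensel's recurrence: r_{i+1} = r_i − f(r_i)·(f′(r_i))^{-1} mod 11^{i+2}, with f′(x) = 2x. Iterate:
  r_0 = 5 (mod 11)
  r_1 = 93 (mod 121)
  r_2 = 698 (mod 1331)
Final: r_2 = 698, and one checks f(r_2) ≡ 0 mod 11^3.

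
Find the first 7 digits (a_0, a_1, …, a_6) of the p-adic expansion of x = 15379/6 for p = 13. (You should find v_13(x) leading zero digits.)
(a_0, …, a_6) = (0, 0, 0, 12, 10, 10, 10)

v_13(15379/6) = 3, so a_0 = ... = a_2 = 0. Factor out: x = 13^3 · u with u = 7/6 a unit in ℤ_13. Expand u iteratively via a_{v+i} = u_i mod 13, u_{i+1} = (u_i − a_{v+i})/13:
  u_0 = 7/6;  a_3 = 12;  u_1 = (u_0 − 12)/13 = -5/6
  u_1 = -5/6;  a_4 = 10;  u_2 = (u_1 − 10)/13 = -5/6
  u_2 = -5/6;  a_5 = 10;  u_3 = (u_2 − 10)/13 = -5/6
  u_3 = -5/6;  a_6 = 10;  u_4 = (u_3 − 10)/13 = -5/6
Digits: (0, 0, 0, 12, 10, 10, 10).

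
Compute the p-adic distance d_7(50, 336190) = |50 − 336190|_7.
d_7(50, 336190) = 1/16807

Step 1 — x − y = 50 − 336190 = -336140. Step 2 — v_7(-336140) = 5 (factor: -336140 = −(7^5 · 20); the sign does not affect v_p). Step 3 — |x − y|_7 = 7^{-5} = 1/16807.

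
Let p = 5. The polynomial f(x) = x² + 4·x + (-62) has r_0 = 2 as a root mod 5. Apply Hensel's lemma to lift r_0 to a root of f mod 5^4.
r_3 = 477 (mod 625)

Hensel: r_{i+1} = r_i − f(r_i)·(f′(r_i))^{-1} mod 5^{i+2}, f′(x) = 2x + 4. Iterate:
  r_0 = 2 (mod 5)
  r_1 = 2 (mod 25)
  r_2 = 102 (mod 125)
  r_3 = 477 (mod 625)
Final: r = 477 satisfies f(r) ≡ 0 mod 5^4.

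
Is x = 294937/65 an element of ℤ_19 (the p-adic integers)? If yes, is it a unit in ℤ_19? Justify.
x ∈ ℤ_19 but not a unit; v_19(x) = 3 > 0

ℤ_19 = {x ∈ ℚ_19 : v_19(x) ≥ 0} and ℤ_19^× = {x ∈ ℤ_19 : v_19(x) = 0}. Here v_19(294937/65) = v_19(num) − v_19(den) = 3; compare against these criteria.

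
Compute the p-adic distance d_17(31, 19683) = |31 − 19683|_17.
d_17(31, 19683) = 1/4913

Step 1 — x − y = 31 − 19683 = -19652. Step 2 — v_17(-19652) = 3 (factor: -19652 = −(17^3 · 4); the sign does not affect v_p). Step 3 — |x − y|_17 = 17^{-3} = 1/4913.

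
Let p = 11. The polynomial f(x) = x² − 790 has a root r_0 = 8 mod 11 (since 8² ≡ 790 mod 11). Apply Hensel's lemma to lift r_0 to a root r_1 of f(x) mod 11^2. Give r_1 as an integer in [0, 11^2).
r_1 = 8 (mod 121)

Hensel's recurrence: r_{i+1} = r_i − f(r_i)·(f′(r_i))^{-1} mod 11^{i+2}, with f′(x) = 2x. Iterate:
  r_0 = 8 (mod 11)
  r_1 = 8 (mod 121)
Final: r_1 = 8, and one checks f(r_1) ≡ 0 mod 11^2.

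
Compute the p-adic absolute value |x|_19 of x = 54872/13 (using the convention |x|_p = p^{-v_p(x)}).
|54872/13|_19 = 1/6859

Step 1 — compute v_19(x) by factoring powers of 19 out of the numerator and denominator: v_19(54872/13) = 3. Step 2 — apply |x|_p = p^{-v_p(x)} = 19^{-3} = 1/6859.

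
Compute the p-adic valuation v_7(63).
v_7(63) = 1

v_7(n) is the largest exponent k such that 7^k divides n. Factor out: 63 = 7^1 · 9. (Sign doesn't affect v_p.) So v_7(63) = 1.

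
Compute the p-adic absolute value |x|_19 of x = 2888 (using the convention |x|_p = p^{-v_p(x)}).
|2888|_19 = 1/361

Step 1 — compute v_19(x) by factoring powers of 19 out of the numerator and denominator: v_19(2888) = 2. Step 2 — apply |x|_p = p^{-v_p(x)} = 19^{-2} = 1/361.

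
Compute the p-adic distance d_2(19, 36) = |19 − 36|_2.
d_2(19, 36) = 1

Step 1 — x − y = 19 − 36 = -17. Step 2 — v_2(-17) = 0 (factor: -17 = −(2^0 · 17); the sign does not affect v_p). Step 3 — |x − y|_2 = 2^{0} = 1.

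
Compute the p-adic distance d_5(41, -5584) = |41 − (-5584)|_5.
d_5(41, -5584) = 1/625

Step 1 — x − y = 41 − (-5584) = 5625. Step 2 — v_5(5625) = 4 (factor: 5625 = (5^4 · 9); the sign does not affect v_p). Step 3 — |x − y|_5 = 5^{-4} = 1/625.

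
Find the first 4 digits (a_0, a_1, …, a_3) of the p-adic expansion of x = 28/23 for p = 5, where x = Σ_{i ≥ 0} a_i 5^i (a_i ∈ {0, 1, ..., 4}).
(a_0, …, a_3) = (1, 2, 2, 3)

v_5(28/23) = 0 (numerator and denominator both coprime to 5), so x ∈ ℤ_5^×. Compute digits iteratively via a_i = x_i mod 5, x_{i+1} = (x_i − a_i)/5, with x_0 = x:
  x_0 = 28/23;  a_0 = 1;  x_1 = (x_0 − 1)/5 = 1/23
  x_1 = 1/23;  a_1 = 2;  x_2 = (x_1 − 2)/5 = -9/23
  x_2 = -9/23;  a_2 = 2;  x_3 = (x_2 − 2)/5 = -11/23
  x_3 = -11/23;  a_3 = 3;  x_4 = (x_3 − 3)/5 = -16/23
Digits: (1, 2, 2, 3).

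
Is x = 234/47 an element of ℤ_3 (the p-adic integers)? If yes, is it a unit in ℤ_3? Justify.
x ∈ ℤ_3 but not a unit; v_3(x) = 2 > 0

ℤ_3 = {x ∈ ℚ_3 : v_3(x) ≥ 0} and ℤ_3^× = {x ∈ ℤ_3 : v_3(x) = 0}. Here v_3(234/47) = v_3(num) − v_3(den) = 2; compare against these criteria.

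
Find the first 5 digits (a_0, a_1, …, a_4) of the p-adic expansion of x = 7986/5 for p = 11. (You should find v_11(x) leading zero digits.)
(a_0, …, a_4) = (0, 0, 0, 10, 8)

v_11(7986/5) = 3, so a_0 = ... = a_2 = 0. Factor out: x = 11^3 · u with u = 6/5 a unit in ℤ_11. Expand u iteratively via a_{v+i} = u_i mod 11, u_{i+1} = (u_i − a_{v+i})/11:
  u_0 = 6/5;  a_3 = 10;  u_1 = (u_0 − 10)/11 = -4/5
  u_1 = -4/5;  a_4 = 8;  u_2 = (u_1 − 8)/11 = -4/5
Digits: (0, 0, 0, 10, 8).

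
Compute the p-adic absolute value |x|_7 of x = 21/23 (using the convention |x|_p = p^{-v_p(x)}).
|21/23|_7 = 1/7

Step 1 — compute v_7(x) by factoring powers of 7 out of the numerator and denominator: v_7(21/23) = 1. Step 2 — apply |x|_p = p^{-v_p(x)} = 7^{-1} = 1/7.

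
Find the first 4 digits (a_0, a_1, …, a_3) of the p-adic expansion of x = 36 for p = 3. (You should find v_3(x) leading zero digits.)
(a_0, …, a_3) = (0, 0, 1, 1)

v_3(36) = 2, so a_0 = ... = a_1 = 0. Factor out: x = 3^2 · u with u = 4 a unit in ℤ_3. Expand u iteratively via a_{v+i} = u_i mod 3, u_{i+1} = (u_i − a_{v+i})/3:
  u_0 = 4;  a_2 = 1;  u_1 = (u_0 − 1)/3 = 1
  u_1 = 1;  a_3 = 1;  u_2 = (u_1 − 1)/3 = 0
Digits: (0, 0, 1, 1).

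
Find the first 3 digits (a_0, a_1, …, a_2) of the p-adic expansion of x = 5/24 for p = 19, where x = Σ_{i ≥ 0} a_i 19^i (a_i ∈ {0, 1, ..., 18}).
(a_0, …, a_2) = (1, 15, 0)

v_19(5/24) = 0 (numerator and denominator both coprime to 19), so x ∈ ℤ_19^×. Compute digits iteratively via a_i = x_i mod 19, x_{i+1} = (x_i − a_i)/19, with x_0 = x:
  x_0 = 5/24;  a_0 = 1;  x_1 = (x_0 − 1)/19 = -1/24
  x_1 = -1/24;  a_1 = 15;  x_2 = (x_1 − 15)/19 = -19/24
  x_2 = -19/24;  a_2 = 0;  x_3 = (x_2 − 0)/19 = -1/24
Digits: (1, 15, 0).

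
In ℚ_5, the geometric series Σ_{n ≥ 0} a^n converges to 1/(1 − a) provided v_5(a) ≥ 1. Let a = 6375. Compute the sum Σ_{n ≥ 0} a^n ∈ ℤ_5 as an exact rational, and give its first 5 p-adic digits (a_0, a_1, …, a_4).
Σ a^n = 1/(1 − a) = -1/6374;  first 5 digits = (1, 0, 0, 1, 0)

v_5(a) = 3 ≥ 1, so the series converges in ℤ_5 to 1/(1 − a) = 1/(1 − 6375) = -1/6374. Expand this rational in ℤ_5: compute digits iteratively via d_i = x_i mod 5, x_{i+1} = (x_i − d_i)/5. The first 5 digits are (1, 0, 0, 1, 0).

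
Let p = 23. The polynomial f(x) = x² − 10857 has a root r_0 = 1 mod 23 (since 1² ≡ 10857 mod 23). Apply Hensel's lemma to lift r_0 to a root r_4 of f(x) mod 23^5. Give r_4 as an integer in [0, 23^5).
r_4 = 1139605 (mod 6436343)

Hensel's recurrence: r_{i+1} = r_i − f(r_i)·(f′(r_i))^{-1} mod 23^{i+2}, with f′(x) = 2x. Iterate:
  r_0 = 1 (mod 23)
  r_1 = 139 (mod 529)
  r_2 = 8074 (mod 12167)
  r_3 = 20241 (mod 279841)
  r_4 = 1139605 (mod 6436343)
Final: r_4 = 1139605, and one checks f(r_4) ≡ 0 mod 23^5.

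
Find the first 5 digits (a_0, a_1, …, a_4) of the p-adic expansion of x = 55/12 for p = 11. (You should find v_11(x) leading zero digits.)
(a_0, …, a_4) = (0, 5, 6, 4, 6)

v_11(55/12) = 1, so a_0 = ... = a_0 = 0. Factor out: x = 11^1 · u with u = 5/12 a unit in ℤ_11. Expand u iteratively via a_{v+i} = u_i mod 11, u_{i+1} = (u_i − a_{v+i})/11:
  u_0 = 5/12;  a_1 = 5;  u_1 = (u_0 − 5)/11 = -5/12
  u_1 = -5/12;  a_2 = 6;  u_2 = (u_1 − 6)/11 = -7/12
  u_2 = -7/12;  a_3 = 4;  u_3 = (u_2 − 4)/11 = -5/12
  u_3 = -5/12;  a_4 = 6;  u_4 = (u_3 − 6)/11 = -7/12
Digits: (0, 5, 6, 4, 6).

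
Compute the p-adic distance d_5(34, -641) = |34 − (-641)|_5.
d_5(34, -641) = 1/25

Step 1 — x − y = 34 − (-641) = 675. Step 2 — v_5(675) = 2 (factor: 675 = (5^2 · 27); the sign does not affect v_p). Step 3 — |x − y|_5 = 5^{-2} = 1/25.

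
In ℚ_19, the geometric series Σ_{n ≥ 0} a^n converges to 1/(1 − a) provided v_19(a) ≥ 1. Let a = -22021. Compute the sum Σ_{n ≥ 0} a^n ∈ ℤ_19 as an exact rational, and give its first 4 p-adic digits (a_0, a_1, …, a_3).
Σ a^n = 1/(1 − a) = 1/22022;  first 4 digits = (1, 0, 15, 15)

v_19(a) = 2 ≥ 1, so the series converges in ℤ_19 to 1/(1 − a) = 1/(1 − (-22021)) = 1/22022. Expand this rational in ℤ_19: compute digits iteratively via d_i = x_i mod 19, x_{i+1} = (x_i − d_i)/19. The first 4 digits are (1, 0, 15, 15).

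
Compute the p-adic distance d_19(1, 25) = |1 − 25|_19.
d_19(1, 25) = 1

Step 1 — x − y = 1 − 25 = -24. Step 2 — v_19(-24) = 0 (factor: -24 = −(19^0 · 24); the sign does not affect v_p). Step 3 — |x − y|_19 = 19^{0} = 1.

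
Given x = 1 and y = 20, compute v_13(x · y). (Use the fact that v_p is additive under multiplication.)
v_13(20) = 0

v_p(x) = 0 (factor: 1 = 13^0 · 1); v_p(y) = 0 (factor: 20 = 13^0 · 20). Additivity: v_p(xy) = v_p(x) + v_p(y) = 0 + 0 = 0. (Direct check: xy = 20 = 13^0 · (20).)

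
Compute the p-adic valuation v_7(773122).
v_7(773122) = 5

v_7(n) is the largest exponent k such that 7^k divides n. Factor out: 773122 = 7^5 · 46. (Sign doesn't affect v_p.) So v_7(773122) = 5.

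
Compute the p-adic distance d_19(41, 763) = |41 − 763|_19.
d_19(41, 763) = 1/361

Step 1 — x − y = 41 − 763 = -722. Step 2 — v_19(-722) = 2 (factor: -722 = −(19^2 · 2); the sign does not affect v_p). Step 3 — |x − y|_19 = 19^{-2} = 1/361.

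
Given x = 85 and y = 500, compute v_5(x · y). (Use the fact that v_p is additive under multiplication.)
v_5(42500) = 4

v_p(x) = 1 (factor: 85 = 5^1 · 17); v_p(y) = 3 (factor: 500 = 5^3 · 4). Additivity: v_p(xy) = v_p(x) + v_p(y) = 1 + 3 = 4. (Direct check: xy = 42500 = 5^4 · (68).)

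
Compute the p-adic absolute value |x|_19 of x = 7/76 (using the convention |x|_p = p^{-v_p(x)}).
|7/76|_19 = 19

Step 1 — compute v_19(x) by factoring powers of 19 out of the numerator and denominator: v_19(7/76) = -1. Step 2 — apply |x|_p = p^{-v_p(x)} = 19^{1} = 19.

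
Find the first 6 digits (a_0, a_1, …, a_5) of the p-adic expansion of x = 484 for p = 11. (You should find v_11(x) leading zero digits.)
(a_0, …, a_5) = (0, 0, 4, 0, 0, 0)

v_11(484) = 2, so a_0 = ... = a_1 = 0. Factor out: x = 11^2 · u with u = 4 a unit in ℤ_11. Expand u iteratively via a_{v+i} = u_i mod 11, u_{i+1} = (u_i − a_{v+i})/11:
  u_0 = 4;  a_2 = 4;  u_1 = (u_0 − 4)/11 = 0
  u_1 = 0;  a_3 = 0;  u_2 = (u_1 − 0)/11 = 0
  u_2 = 0;  a_4 = 0;  u_3 = (u_2 − 0)/11 = 0
  u_3 = 0;  a_5 = 0;  u_4 = (u_3 − 0)/11 = 0
Digits: (0, 0, 4, 0, 0, 0).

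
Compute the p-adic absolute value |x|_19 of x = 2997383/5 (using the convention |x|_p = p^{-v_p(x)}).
|2997383/5|_19 = 1/130321

Step 1 — compute v_19(x) by factoring powers of 19 out of the numerator and denominator: v_19(2997383/5) = 4. Step 2 — apply |x|_p = p^{-v_p(x)} = 19^{-4} = 1/130321.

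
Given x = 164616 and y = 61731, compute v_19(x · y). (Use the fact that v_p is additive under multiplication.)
v_19(10161910296) = 6

v_p(x) = 3 (factor: 164616 = 19^3 · 24); v_p(y) = 3 (factor: 61731 = 19^3 · 9). Additivity: v_p(xy) = v_p(x) + v_p(y) = 3 + 3 = 6. (Direct check: xy = 10161910296 = 19^6 · (216).)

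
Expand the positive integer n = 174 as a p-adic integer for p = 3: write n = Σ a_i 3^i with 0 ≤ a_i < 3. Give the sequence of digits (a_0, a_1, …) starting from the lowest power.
(a_0, a_1, …) = (0, 1, 1, 0, 2)

Repeated division by 3 gives the digits low-to-high: 174 = 1·3^1 + 1·3^2 + 2·3^4. Digit sequence: (0, 1, 1, 0, 2).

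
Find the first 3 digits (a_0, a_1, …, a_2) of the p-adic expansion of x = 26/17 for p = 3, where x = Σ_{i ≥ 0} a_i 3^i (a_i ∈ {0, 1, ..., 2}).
(a_0, …, a_2) = (1, 0, 2)

v_3(26/17) = 0 (numerator and denominator both coprime to 3), so x ∈ ℤ_3^×. Compute digits iteratively via a_i = x_i mod 3, x_{i+1} = (x_i − a_i)/3, with x_0 = x:
  x_0 = 26/17;  a_0 = 1;  x_1 = (x_0 − 1)/3 = 3/17
  x_1 = 3/17;  a_1 = 0;  x_2 = (x_1 − 0)/3 = 1/17
  x_2 = 1/17;  a_2 = 2;  x_3 = (x_2 − 2)/3 = -11/17
Digits: (1, 0, 2).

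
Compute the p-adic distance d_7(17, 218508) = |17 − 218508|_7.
d_7(17, 218508) = 1/16807

Step 1 — x − y = 17 − 218508 = -218491. Step 2 — v_7(-218491) = 5 (factor: -218491 = −(7^5 · 13); the sign does not affect v_p). Step 3 — |x − y|_7 = 7^{-5} = 1/16807.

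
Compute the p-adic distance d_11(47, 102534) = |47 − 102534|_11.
d_11(47, 102534) = 1/14641

Step 1 — x − y = 47 − 102534 = -102487. Step 2 — v_11(-102487) = 4 (factor: -102487 = −(11^4 · 7); the sign does not affect v_p). Step 3 — |x − y|_11 = 11^{-4} = 1/14641.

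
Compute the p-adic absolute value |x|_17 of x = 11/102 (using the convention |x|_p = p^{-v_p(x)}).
|11/102|_17 = 17

Step 1 — compute v_17(x) by factoring powers of 17 out of the numerator and denominator: v_17(11/102) = -1. Step 2 — apply |x|_p = p^{-v_p(x)} = 17^{1} = 17.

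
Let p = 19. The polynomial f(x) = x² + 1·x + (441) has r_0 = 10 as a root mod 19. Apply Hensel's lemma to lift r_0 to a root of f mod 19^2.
r_1 = 276 (mod 361)

Hensel: r_{i+1} = r_i − f(r_i)·(f′(r_i))^{-1} mod 19^{i+2}, f′(x) = 2x + 1. Iterate:
  r_0 = 10 (mod 19)
  r_1 = 276 (mod 361)
Final: r = 276 satisfies f(r) ≡ 0 mod 19^2.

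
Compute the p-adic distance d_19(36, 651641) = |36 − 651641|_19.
d_19(36, 651641) = 1/130321

Step 1 — x − y = 36 − 651641 = -651605. Step 2 — v_19(-651605) = 4 (factor: -651605 = −(19^4 · 5); the sign does not affect v_p). Step 3 — |x − y|_19 = 19^{-4} = 1/130321.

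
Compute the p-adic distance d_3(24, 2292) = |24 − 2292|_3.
d_3(24, 2292) = 1/81

Step 1 — x − y = 24 − 2292 = -2268. Step 2 — v_3(-2268) = 4 (factor: -2268 = −(3^4 · 28); the sign does not affect v_p). Step 3 — |x − y|_3 = 3^{-4} = 1/81.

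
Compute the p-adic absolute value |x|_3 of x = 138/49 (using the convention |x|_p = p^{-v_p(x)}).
|138/49|_3 = 1/3

Step 1 — compute v_3(x) by factoring powers of 3 out of the numerator and denominator: v_3(138/49) = 1. Step 2 — apply |x|_p = p^{-v_p(x)} = 3^{-1} = 1/3.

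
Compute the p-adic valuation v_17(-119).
v_17(-119) = 1

v_17(n) is the largest exponent k such that 17^k divides n. Factor out: -119 = -17^1 · 7. (Sign doesn't affect v_p.) So v_17(-119) = 1.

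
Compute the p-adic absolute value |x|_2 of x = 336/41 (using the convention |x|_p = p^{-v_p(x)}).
|336/41|_2 = 1/16

Step 1 — compute v_2(x) by factoring powers of 2 out of the numerator and denominator: v_2(336/41) = 4. Step 2 — apply |x|_p = p^{-v_p(x)} = 2^{-4} = 1/16.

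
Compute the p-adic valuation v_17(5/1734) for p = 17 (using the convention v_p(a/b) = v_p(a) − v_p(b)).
v_17(5/1734) = -2

Factor powers of 17 from the numerator and denominator of the reduced fraction: 5 = 17^0 · 5 and 1734 = 17^2 · 6. Apply v_p(a/b) = v_p(a) − v_p(b): v_17(5/1734) = 0 − 2 = -2.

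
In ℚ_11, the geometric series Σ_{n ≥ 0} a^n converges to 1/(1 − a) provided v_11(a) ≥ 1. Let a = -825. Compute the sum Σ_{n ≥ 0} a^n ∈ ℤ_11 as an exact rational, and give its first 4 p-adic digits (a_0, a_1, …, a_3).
Σ a^n = 1/(1 − a) = 1/826;  first 4 digits = (1, 2, 8, 1)

v_11(a) = 1 ≥ 1, so the series converges in ℤ_11 to 1/(1 − a) = 1/(1 − (-825)) = 1/826. Expand this rational in ℤ_11: compute digits iteratively via d_i = x_i mod 11, x_{i+1} = (x_i − d_i)/11. The first 4 digits are (1, 2, 8, 1).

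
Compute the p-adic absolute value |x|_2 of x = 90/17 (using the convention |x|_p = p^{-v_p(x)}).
|90/17|_2 = 1/2

Step 1 — compute v_2(x) by factoring powers of 2 out of the numerator and denominator: v_2(90/17) = 1. Step 2 — apply |x|_p = p^{-v_p(x)} = 2^{-1} = 1/2.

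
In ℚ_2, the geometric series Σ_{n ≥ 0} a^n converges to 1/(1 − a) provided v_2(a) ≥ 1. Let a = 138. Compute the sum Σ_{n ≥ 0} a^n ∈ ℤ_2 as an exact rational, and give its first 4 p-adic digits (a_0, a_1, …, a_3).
Σ a^n = 1/(1 − a) = -1/137;  first 4 digits = (1, 1, 1, 0)

v_2(a) = 1 ≥ 1, so the series converges in ℤ_2 to 1/(1 − a) = 1/(1 − 138) = -1/137. Expand this rational in ℤ_2: compute digits iteratively via d_i = x_i mod 2, x_{i+1} = (x_i − d_i)/2. The first 4 digits are (1, 1, 1, 0).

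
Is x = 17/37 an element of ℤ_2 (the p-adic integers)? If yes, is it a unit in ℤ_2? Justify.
x ∈ ℤ_2^× (unit); v_2(x) = 0

ℤ_2 = {x ∈ ℚ_2 : v_2(x) ≥ 0} and ℤ_2^× = {x ∈ ℤ_2 : v_2(x) = 0}. Here v_2(17/37) = v_2(num) − v_2(den) = 0; compare against these criteria.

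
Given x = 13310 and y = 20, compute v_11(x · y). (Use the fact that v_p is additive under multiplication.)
v_11(266200) = 3

v_p(x) = 3 (factor: 13310 = 11^3 · 10); v_p(y) = 0 (factor: 20 = 11^0 · 20). Additivity: v_p(xy) = v_p(x) + v_p(y) = 3 + 0 = 3. (Direct check: xy = 266200 = 11^3 · (200).)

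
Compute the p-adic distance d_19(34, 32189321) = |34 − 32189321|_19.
d_19(34, 32189321) = 1/2476099

Step 1 — x − y = 34 − 32189321 = -32189287. Step 2 — v_19(-32189287) = 5 (factor: -32189287 = −(19^5 · 13); the sign does not affect v_p). Step 3 — |x − y|_19 = 19^{-5} = 1/2476099.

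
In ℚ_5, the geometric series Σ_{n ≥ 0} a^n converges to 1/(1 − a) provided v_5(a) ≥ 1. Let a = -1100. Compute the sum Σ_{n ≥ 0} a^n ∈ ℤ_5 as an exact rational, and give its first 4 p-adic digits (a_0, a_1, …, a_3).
Σ a^n = 1/(1 − a) = 1/1101;  first 4 digits = (1, 0, 1, 1)

v_5(a) = 2 ≥ 1, so the series converges in ℤ_5 to 1/(1 − a) = 1/(1 − (-1100)) = 1/1101. Expand this rational in ℤ_5: compute digits iteratively via d_i = x_i mod 5, x_{i+1} = (x_i − d_i)/5. The first 4 digits are (1, 0, 1, 1).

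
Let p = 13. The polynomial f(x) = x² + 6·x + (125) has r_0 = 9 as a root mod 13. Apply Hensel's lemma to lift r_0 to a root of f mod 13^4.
r_3 = 3688 (mod 28561)

Hensel: r_{i+1} = r_i − f(r_i)·(f′(r_i))^{-1} mod 13^{i+2}, f′(x) = 2x + 6. Iterate:
  r_0 = 9 (mod 13)
  r_1 = 139 (mod 169)
  r_2 = 1491 (mod 2197)
  r_3 = 3688 (mod 28561)
Final: r = 3688 satisfies f(r) ≡ 0 mod 13^4.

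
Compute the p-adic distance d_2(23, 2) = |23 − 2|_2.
d_2(23, 2) = 1

Step 1 — x − y = 23 − 2 = 21. Step 2 — v_2(21) = 0 (factor: 21 = (2^0 · 21); the sign does not affect v_p). Step 3 — |x − y|_2 = 2^{0} = 1.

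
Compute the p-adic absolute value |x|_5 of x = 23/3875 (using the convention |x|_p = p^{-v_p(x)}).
|23/3875|_5 = 125

Step 1 — compute v_5(x) by factoring powers of 5 out of the numerator and denominator: v_5(23/3875) = -3. Step 2 — apply |x|_p = p^{-v_p(x)} = 5^{3} = 125.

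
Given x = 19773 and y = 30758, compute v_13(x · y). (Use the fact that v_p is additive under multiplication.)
v_13(608177934) = 6

v_p(x) = 3 (factor: 19773 = 13^3 · 9); v_p(y) = 3 (factor: 30758 = 13^3 · 14). Additivity: v_p(xy) = v_p(x) + v_p(y) = 3 + 3 = 6. (Direct check: xy = 608177934 = 13^6 · (126).)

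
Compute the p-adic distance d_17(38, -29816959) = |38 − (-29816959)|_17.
d_17(38, -29816959) = 1/1419857

Step 1 — x − y = 38 − (-29816959) = 29816997. Step 2 — v_17(29816997) = 5 (factor: 29816997 = (17^5 · 21); the sign does not affect v_p). Step 3 — |x − y|_17 = 17^{-5} = 1/1419857.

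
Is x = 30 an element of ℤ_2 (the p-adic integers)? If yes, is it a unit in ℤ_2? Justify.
x ∈ ℤ_2 but not a unit; v_2(x) = 1 > 0

ℤ_2 = {x ∈ ℚ_2 : v_2(x) ≥ 0} and ℤ_2^× = {x ∈ ℤ_2 : v_2(x) = 0}. Here v_2(30) = v_2(num) − v_2(den) = 1; compare against these criteria.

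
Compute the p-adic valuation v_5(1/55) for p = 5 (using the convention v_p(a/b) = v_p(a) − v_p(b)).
v_5(1/55) = -1

Factor powers of 5 from the numerator and denominator of the reduced fraction: 1 = 5^0 · 1 and 55 = 5^1 · 11. Apply v_p(a/b) = v_p(a) − v_p(b): v_5(1/55) = 0 − 1 = -1.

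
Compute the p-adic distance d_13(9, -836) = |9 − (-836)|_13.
d_13(9, -836) = 1/169

Step 1 — x − y = 9 − (-836) = 845. Step 2 — v_13(845) = 2 (factor: 845 = (13^2 · 5); the sign does not affect v_p). Step 3 — |x − y|_13 = 13^{-2} = 1/169.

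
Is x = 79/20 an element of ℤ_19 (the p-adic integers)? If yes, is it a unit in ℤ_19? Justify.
x ∈ ℤ_19^× (unit); v_19(x) = 0

ℤ_19 = {x ∈ ℚ_19 : v_19(x) ≥ 0} and ℤ_19^× = {x ∈ ℤ_19 : v_19(x) = 0}. Here v_19(79/20) = v_19(num) − v_19(den) = 0; compare against these criteria.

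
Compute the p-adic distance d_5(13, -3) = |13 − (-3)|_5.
d_5(13, -3) = 1

Step 1 — x − y = 13 − (-3) = 16. Step 2 — v_5(16) = 0 (factor: 16 = (5^0 · 16); the sign does not affect v_p). Step 3 — |x − y|_5 = 5^{0} = 1.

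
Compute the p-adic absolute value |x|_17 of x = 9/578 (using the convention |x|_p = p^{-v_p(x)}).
|9/578|_17 = 289

Step 1 — compute v_17(x) by factoring powers of 17 out of the numerator and denominator: v_17(9/578) = -2. Step 2 — apply |x|_p = p^{-v_p(x)} = 17^{2} = 289.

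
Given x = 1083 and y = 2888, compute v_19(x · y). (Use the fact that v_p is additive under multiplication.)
v_19(3127704) = 4

v_p(x) = 2 (factor: 1083 = 19^2 · 3); v_p(y) = 2 (factor: 2888 = 19^2 · 8). Additivity: v_p(xy) = v_p(x) + v_p(y) = 2 + 2 = 4. (Direct check: xy = 3127704 = 19^4 · (24).)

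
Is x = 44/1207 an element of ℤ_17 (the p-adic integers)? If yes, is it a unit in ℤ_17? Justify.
x ∉ ℤ_17 (v_17(x) = -1 < 0)

ℤ_17 = {x ∈ ℚ_17 : v_17(x) ≥ 0} and ℤ_17^× = {x ∈ ℤ_17 : v_17(x) = 0}. Here v_17(44/1207) = v_17(num) − v_17(den) = -1; compare against these criteria.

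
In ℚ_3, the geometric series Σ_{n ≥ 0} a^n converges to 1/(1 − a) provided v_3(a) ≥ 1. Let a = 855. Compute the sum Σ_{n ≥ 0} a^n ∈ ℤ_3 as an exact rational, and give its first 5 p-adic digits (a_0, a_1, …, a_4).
Σ a^n = 1/(1 − a) = -1/854;  first 5 digits = (1, 0, 2, 1, 2)

v_3(a) = 2 ≥ 1, so the series converges in ℤ_3 to 1/(1 − a) = 1/(1 − 855) = -1/854. Expand this rational in ℤ_3: compute digits iteratively via d_i = x_i mod 3, x_{i+1} = (x_i − d_i)/3. The first 5 digits are (1, 0, 2, 1, 2).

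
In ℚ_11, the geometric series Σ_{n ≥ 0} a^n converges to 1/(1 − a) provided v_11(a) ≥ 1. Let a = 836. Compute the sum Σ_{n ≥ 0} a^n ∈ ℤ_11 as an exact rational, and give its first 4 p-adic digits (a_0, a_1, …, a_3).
Σ a^n = 1/(1 − a) = -1/835;  first 4 digits = (1, 10, 7, 7)

v_11(a) = 1 ≥ 1, so the series converges in ℤ_11 to 1/(1 − a) = 1/(1 − 836) = -1/835. Expand this rational in ℤ_11: compute digits iteratively via d_i = x_i mod 11, x_{i+1} = (x_i − d_i)/11. The first 4 digits are (1, 10, 7, 7).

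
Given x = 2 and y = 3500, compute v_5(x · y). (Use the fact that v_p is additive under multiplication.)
v_5(7000) = 3

v_p(x) = 0 (factor: 2 = 5^0 · 2); v_p(y) = 3 (factor: 3500 = 5^3 · 28). Additivity: v_p(xy) = v_p(x) + v_p(y) = 0 + 3 = 3. (Direct check: xy = 7000 = 5^3 · (56).)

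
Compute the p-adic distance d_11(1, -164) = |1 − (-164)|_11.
d_11(1, -164) = 1/11

Step 1 — x − y = 1 − (-164) = 165. Step 2 — v_11(165) = 1 (factor: 165 = (11^1 · 15); the sign does not affect v_p). Step 3 — |x − y|_11 = 11^{-1} = 1/11.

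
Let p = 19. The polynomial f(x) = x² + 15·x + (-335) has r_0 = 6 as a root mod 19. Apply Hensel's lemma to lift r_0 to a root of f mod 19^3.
r_2 = 4319 (mod 6859)

Hensel: r_{i+1} = r_i − f(r_i)·(f′(r_i))^{-1} mod 19^{i+2}, f′(x) = 2x + 15. Iterate:
  r_0 = 6 (mod 19)
  r_1 = 348 (mod 361)
  r_2 = 4319 (mod 6859)
Final: r = 4319 satisfies f(r) ≡ 0 mod 19^3.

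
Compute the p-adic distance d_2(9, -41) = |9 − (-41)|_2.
d_2(9, -41) = 1/2

Step 1 — x − y = 9 − (-41) = 50. Step 2 — v_2(50) = 1 (factor: 50 = (2^1 · 25); the sign does not affect v_p). Step 3 — |x − y|_2 = 2^{-1} = 1/2.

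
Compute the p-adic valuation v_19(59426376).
v_19(59426376) = 5

v_19(n) is the largest exponent k such that 19^k divides n. Factor out: 59426376 = 19^5 · 24. (Sign doesn't affect v_p.) So v_19(59426376) = 5.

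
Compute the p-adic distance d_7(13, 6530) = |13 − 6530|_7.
d_7(13, 6530) = 1/343

Step 1 — x − y = 13 − 6530 = -6517. Step 2 — v_7(-6517) = 3 (factor: -6517 = −(7^3 · 19); the sign does not affect v_p). Step 3 — |x − y|_7 = 7^{-3} = 1/343.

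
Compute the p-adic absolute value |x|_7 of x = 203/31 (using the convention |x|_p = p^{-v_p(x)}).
|203/31|_7 = 1/7

Step 1 — compute v_7(x) by factoring powers of 7 out of the numerator and denominator: v_7(203/31) = 1. Step 2 — apply |x|_p = p^{-v_p(x)} = 7^{-1} = 1/7.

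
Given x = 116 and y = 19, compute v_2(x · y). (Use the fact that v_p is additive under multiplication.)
v_2(2204) = 2

v_p(x) = 2 (factor: 116 = 2^2 · 29); v_p(y) = 0 (factor: 19 = 2^0 · 19). Additivity: v_p(xy) = v_p(x) + v_p(y) = 2 + 0 = 2. (Direct check: xy = 2204 = 2^2 · (551).)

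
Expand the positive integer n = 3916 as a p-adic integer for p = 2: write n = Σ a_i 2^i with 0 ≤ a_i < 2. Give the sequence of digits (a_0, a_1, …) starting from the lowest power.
(a_0, a_1, …) = (0, 0, 1, 1, 0, 0, 1, 0, 1, 1, 1, 1)

Repeated division by 2 gives the digits low-to-high: 3916 = 1·2^2 + 1·2^3 + 1·2^6 + 1·2^8 + 1·2^9 + 1·2^10 + 1·2^11. Digit sequence: (0, 0, 1, 1, 0, 0, 1, 0, 1, 1, 1, 1).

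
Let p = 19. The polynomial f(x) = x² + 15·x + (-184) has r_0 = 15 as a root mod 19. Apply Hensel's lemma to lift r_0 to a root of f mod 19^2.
r_1 = 338 (mod 361)

Hensel: r_{i+1} = r_i − f(r_i)·(f′(r_i))^{-1} mod 19^{i+2}, f′(x) = 2x + 15. Iterate:
  r_0 = 15 (mod 19)
  r_1 = 338 (mod 361)
Final: r = 338 satisfies f(r) ≡ 0 mod 19^2.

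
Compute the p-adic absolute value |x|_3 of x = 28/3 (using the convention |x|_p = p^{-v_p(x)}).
|28/3|_3 = 3

Step 1 — compute v_3(x) by factoring powers of 3 out of the numerator and denominator: v_3(28/3) = -1. Step 2 — apply |x|_p = p^{-v_p(x)} = 3^{1} = 3.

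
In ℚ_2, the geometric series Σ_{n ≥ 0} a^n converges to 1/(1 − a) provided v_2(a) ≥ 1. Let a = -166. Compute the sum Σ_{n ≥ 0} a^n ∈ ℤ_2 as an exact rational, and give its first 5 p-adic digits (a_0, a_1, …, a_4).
Σ a^n = 1/(1 − a) = 1/167;  first 5 digits = (1, 1, 1, 0, 1)

v_2(a) = 1 ≥ 1, so the series converges in ℤ_2 to 1/(1 − a) = 1/(1 − (-166)) = 1/167. Expand this rational in ℤ_2: compute digits iteratively via d_i = x_i mod 2, x_{i+1} = (x_i − d_i)/2. The first 5 digits are (1, 1, 1, 0, 1).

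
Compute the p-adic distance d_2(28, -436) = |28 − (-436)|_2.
d_2(28, -436) = 1/16

Step 1 — x − y = 28 − (-436) = 464. Step 2 — v_2(464) = 4 (factor: 464 = (2^4 · 29); the sign does not affect v_p). Step 3 — |x − y|_2 = 2^{-4} = 1/16.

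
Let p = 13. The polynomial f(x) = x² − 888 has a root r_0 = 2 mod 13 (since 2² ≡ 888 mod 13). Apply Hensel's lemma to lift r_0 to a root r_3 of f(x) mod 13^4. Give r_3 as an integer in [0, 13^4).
r_3 = 12729 (mod 28561)

Hensel's recurrence: r_{i+1} = r_i − f(r_i)·(f′(r_i))^{-1} mod 13^{i+2}, with f′(x) = 2x. Iterate:
  r_0 = 2 (mod 13)
  r_1 = 54 (mod 169)
  r_2 = 1744 (mod 2197)
  r_3 = 12729 (mod 28561)
Final: r_3 = 12729, and one checks f(r_3) ≡ 0 mod 13^4.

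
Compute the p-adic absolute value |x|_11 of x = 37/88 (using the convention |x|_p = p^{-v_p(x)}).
|37/88|_11 = 11

Step 1 — compute v_11(x) by factoring powers of 11 out of the numerator and denominator: v_11(37/88) = -1. Step 2 — apply |x|_p = p^{-v_p(x)} = 11^{1} = 11.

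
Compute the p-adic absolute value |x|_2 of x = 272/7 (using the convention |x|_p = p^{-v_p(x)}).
|272/7|_2 = 1/16

Step 1 — compute v_2(x) by factoring powers of 2 out of the numerator and denominator: v_2(272/7) = 4. Step 2 — apply |x|_p = p^{-v_p(x)} = 2^{-4} = 1/16.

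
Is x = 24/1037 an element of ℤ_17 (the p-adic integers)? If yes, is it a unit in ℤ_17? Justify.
x ∉ ℤ_17 (v_17(x) = -1 < 0)

ℤ_17 = {x ∈ ℚ_17 : v_17(x) ≥ 0} and ℤ_17^× = {x ∈ ℤ_17 : v_17(x) = 0}. Here v_17(24/1037) = v_17(num) − v_17(den) = -1; compare against these criteria.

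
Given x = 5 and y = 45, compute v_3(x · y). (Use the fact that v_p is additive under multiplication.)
v_3(225) = 2

v_p(x) = 0 (factor: 5 = 3^0 · 5); v_p(y) = 2 (factor: 45 = 3^2 · 5). Additivity: v_p(xy) = v_p(x) + v_p(y) = 0 + 2 = 2. (Direct check: xy = 225 = 3^2 · (25).)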